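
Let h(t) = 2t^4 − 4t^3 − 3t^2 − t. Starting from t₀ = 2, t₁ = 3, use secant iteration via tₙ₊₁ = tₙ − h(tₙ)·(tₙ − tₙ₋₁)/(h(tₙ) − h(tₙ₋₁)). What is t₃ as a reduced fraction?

923805/362807

h(2) = −14, h(3) = 24. t₂ = 3 − 24·(3 − 2)/(24 − (−14)) = 45/19.
h(3) = 24, h(45/19) = −1225980/130321. t₃ = (45/19) − (−1225980/130321)·((45/19) − 3)/((−1225980/130321) − 24) = 923805/362807.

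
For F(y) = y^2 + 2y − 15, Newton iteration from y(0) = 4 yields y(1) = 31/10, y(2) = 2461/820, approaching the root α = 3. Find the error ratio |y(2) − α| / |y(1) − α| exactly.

y(1) − α = 31/10 − 3 = 1/10, so |y(1) − α| = 1/10.
y(2) − α = 2461/820 − 3 = 1/820, so |y(2) − α| = 1/820.
Ratio = (1/820) / (1/10) = 1/82.

1/82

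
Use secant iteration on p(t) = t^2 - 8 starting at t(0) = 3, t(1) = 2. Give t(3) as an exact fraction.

p(3) = 1, p(2) = -4. t(2) = 2 - (-4)·(2 - 3)/((-4) - 1) = 14/5.
p(2) = -4, p(14/5) = -4/25. t(3) = (14/5) - (-4/25)·((14/5) - 2)/((-4/25) - (-4)) = 17/6.

17/6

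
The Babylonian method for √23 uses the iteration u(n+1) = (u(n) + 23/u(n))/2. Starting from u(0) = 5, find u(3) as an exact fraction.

2649601/552480

u(1) = (5 + 23/5)/2 = 24/5.
u(2) = (24/5 + 23/(24/5))/2 = 1151/240.
u(3) = (1151/240 + 23/(1151/240))/2 = 2649601/552480.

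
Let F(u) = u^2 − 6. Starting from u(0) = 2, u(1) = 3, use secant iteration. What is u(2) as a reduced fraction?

12/5

F(2) = −2, F(3) = 3. u(2) = 3 − 3·(3 − 2)/(3 − (−2)) = 12/5.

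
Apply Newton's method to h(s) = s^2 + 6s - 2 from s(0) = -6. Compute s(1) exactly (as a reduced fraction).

h'(s) = 2s + 6.
h(-6) = -2, h'(-6) = -6, so s(1) = (-6) - (-2)/(-6) = -19/3.

-19/3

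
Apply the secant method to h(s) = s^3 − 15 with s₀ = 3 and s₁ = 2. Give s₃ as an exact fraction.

h(3) = 12, h(2) = −7. s₂ = 2 − (−7)·(2 − 3)/((−7) − 12) = 45/19.
h(2) = −7, h(45/19) = −11760/6859. s₃ = (45/19) − (−11760/6859)·((45/19) − 2)/((−11760/6859) − (−7)) = 12885/5179.

12885/5179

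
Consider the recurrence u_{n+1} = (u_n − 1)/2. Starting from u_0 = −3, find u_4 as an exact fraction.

−9/8

u_1 = ((−3) − 1)/2 = −2.
u_2 = ((−2) − 1)/2 = −3/2.
u_3 = ((−3/2) − 1)/2 = −5/4.
u_4 = ((−5/4) − 1)/2 = −9/8.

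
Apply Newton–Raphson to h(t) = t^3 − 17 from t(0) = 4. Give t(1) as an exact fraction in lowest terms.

h'(t) = 3t^2.
h(4) = 47, h'(4) = 48, so t(1) = 4 − 47/48 = 145/48.

145/48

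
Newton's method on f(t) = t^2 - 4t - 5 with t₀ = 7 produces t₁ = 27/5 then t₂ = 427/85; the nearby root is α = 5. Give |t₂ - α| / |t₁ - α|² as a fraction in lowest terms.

5/34

t₁ - α = 27/5 - 5 = 2/5, so |t₁ - α| = 2/5.
t₂ - α = 427/85 - 5 = 2/85, so |t₂ - α| = 2/85.
|t₁ - α|² = 4/25.
Ratio = (2/85) / (4/25) = 5/34.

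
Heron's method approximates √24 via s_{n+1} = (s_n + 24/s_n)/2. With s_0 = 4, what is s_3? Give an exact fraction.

4801/980

s_1 = (4 + 24/4)/2 = 5.
s_2 = (5 + 24/5)/2 = 49/10.
s_3 = (49/10 + 24/(49/10))/2 = 4801/980.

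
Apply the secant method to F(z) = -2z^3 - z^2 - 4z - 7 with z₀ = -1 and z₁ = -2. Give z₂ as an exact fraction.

-17/15

F(-1) = -2, F(-2) = 13. z₂ = (-2) - 13·((-2) - (-1))/(13 - (-2)) = -17/15.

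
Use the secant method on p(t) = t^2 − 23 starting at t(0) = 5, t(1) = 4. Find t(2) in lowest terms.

43/9

p(5) = 2, p(4) = −7. t(2) = 4 − (−7)·(4 − 5)/((−7) − 2) = 43/9.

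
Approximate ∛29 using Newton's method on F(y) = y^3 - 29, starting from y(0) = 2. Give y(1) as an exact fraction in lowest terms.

15/4

F'(y) = 3y^2.
F(2) = -21, F'(2) = 12, so y(1) = 2 - (-21)/12 = 15/4.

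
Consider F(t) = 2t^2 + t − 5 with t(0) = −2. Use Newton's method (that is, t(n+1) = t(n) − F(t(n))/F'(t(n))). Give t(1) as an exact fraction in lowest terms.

F'(t) = 4t + 1.
F(−2) = 1, F'(−2) = −7, so t(1) = (−2) − 1/(−7) = −13/7.

−13/7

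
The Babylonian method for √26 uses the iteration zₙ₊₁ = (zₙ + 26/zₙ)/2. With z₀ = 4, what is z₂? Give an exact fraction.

z₁ = (4 + 26/4)/2 = 21/4.
z₂ = (21/4 + 26/(21/4))/2 = 857/168.

857/168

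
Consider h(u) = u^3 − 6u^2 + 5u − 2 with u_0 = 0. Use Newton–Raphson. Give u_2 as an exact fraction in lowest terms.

146/85

h'(u) = 3u^2 − 12u + 5.
h(0) = −2, h'(0) = 5, so u_1 = 0 − (−2)/5 = 2/5.
h(2/5) = −112/125, h'(2/5) = 17/25, so u_2 = (2/5) − (−112/125)/(17/25) = 146/85.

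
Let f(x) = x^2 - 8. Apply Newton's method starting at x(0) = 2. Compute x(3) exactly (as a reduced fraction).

f'(x) = 2x.
f(2) = -4, f'(2) = 4, so x(1) = 2 - (-4)/4 = 3.
f(3) = 1, f'(3) = 6, so x(2) = 3 - 1/6 = 17/6.
f(17/6) = 1/36, f'(17/6) = 17/3, so x(3) = (17/6) - (1/36)/(17/3) = 577/204.

577/204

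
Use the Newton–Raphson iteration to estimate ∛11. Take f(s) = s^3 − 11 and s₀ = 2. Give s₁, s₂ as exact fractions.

s₁ = 9/4, s₂ = 1081/486

f'(s) = 3s^2.
f(2) = −3, f'(2) = 12, so s₁ = 2 − (−3)/12 = 9/4.
f(9/4) = 25/64, f'(9/4) = 243/16, so s₂ = (9/4) − (25/64)/(243/16) = 1081/486.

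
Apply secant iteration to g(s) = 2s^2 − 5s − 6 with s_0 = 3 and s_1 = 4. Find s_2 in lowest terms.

10/3

g(3) = −3, g(4) = 6. s_2 = 4 − 6·(4 − 3)/(6 − (−3)) = 10/3.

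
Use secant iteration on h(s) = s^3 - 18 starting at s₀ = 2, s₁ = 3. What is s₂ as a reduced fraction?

48/19

h(2) = -10, h(3) = 9. s₂ = 3 - 9·(3 - 2)/(9 - (-10)) = 48/19.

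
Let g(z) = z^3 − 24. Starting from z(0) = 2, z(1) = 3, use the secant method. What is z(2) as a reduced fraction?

54/19

g(2) = −16, g(3) = 3. z(2) = 3 − 3·(3 − 2)/(3 − (−16)) = 54/19.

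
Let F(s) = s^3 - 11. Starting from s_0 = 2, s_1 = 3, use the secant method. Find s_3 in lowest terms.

F(2) = -3, F(3) = 16. s_2 = 3 - 16·(3 - 2)/(16 - (-3)) = 41/19.
F(3) = 16, F(41/19) = -6528/6859. s_3 = (41/19) - (-6528/6859)·((41/19) - 3)/((-6528/6859) - 16) = 16025/7267.

16025/7267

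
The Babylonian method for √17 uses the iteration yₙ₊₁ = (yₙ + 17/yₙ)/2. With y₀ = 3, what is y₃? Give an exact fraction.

25889/6279

y₁ = (3 + 17/3)/2 = 13/3.
y₂ = (13/3 + 17/(13/3))/2 = 161/39.
y₃ = (161/39 + 17/(161/39))/2 = 25889/6279.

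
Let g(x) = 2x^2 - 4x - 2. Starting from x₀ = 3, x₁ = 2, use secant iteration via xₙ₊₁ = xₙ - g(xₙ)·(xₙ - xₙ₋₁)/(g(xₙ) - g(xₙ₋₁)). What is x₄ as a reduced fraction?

g(3) = 4, g(2) = -2. x₂ = 2 - (-2)·(2 - 3)/((-2) - 4) = 7/3.
g(2) = -2, g(7/3) = -4/9. x₃ = (7/3) - (-4/9)·((7/3) - 2)/((-4/9) - (-2)) = 17/7.
g(7/3) = -4/9, g(17/7) = 4/49. x₄ = (17/7) - (4/49)·((17/7) - (7/3))/((4/49) - (-4/9)) = 70/29.

70/29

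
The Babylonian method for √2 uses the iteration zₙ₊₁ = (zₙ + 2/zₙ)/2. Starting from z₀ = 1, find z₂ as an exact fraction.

z₁ = (1 + 2/1)/2 = 3/2.
z₂ = (3/2 + 2/(3/2))/2 = 17/12.

17/12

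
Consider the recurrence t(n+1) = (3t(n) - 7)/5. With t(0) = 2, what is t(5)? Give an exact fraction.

-9601/3125

t(1) = (3·2 - 7)/5 = -1/5.
t(2) = (3·(-1/5) - 7)/5 = -38/25.
t(3) = (3·(-38/25) - 7)/5 = -289/125.
t(4) = (3·(-289/125) - 7)/5 = -1742/625.
t(5) = (3·(-1742/625) - 7)/5 = -9601/3125.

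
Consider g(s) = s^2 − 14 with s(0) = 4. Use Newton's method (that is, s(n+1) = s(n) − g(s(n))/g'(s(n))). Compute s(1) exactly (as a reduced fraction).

15/4

g'(s) = 2s.
g(4) = 2, g'(4) = 8, so s(1) = 4 − 2/8 = 15/4.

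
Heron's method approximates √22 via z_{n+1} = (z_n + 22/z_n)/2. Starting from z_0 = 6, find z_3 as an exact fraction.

z_1 = (6 + 22/6)/2 = 29/6.
z_2 = (29/6 + 22/(29/6))/2 = 1633/348.
z_3 = (1633/348 + 22/(1633/348))/2 = 5330977/1136568.

5330977/1136568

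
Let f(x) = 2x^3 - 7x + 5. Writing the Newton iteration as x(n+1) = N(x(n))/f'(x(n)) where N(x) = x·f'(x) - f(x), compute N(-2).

f'(x) = 6x^2 - 7.
N(x) = x·f'(x) - f(x) = x·(6x^2 - 7) - (2x^3 - 7x + 5) = 4x^3 - 5.
N(-2) = -37.

-37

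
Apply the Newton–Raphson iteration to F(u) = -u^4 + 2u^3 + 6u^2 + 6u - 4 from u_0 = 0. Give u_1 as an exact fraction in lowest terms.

F'(u) = -4u^3 + 6u^2 + 12u + 6.
F(0) = -4, F'(0) = 6, so u_1 = 0 - (-4)/6 = 2/3.

2/3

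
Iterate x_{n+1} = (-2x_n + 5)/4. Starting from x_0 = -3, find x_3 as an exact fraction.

21/16

x_1 = (-2·(-3) + 5)/4 = 11/4.
x_2 = (-2·(11/4) + 5)/4 = -1/8.
x_3 = (-2·(-1/8) + 5)/4 = 21/16.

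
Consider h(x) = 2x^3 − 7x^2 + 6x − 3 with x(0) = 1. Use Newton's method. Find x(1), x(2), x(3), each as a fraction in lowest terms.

h'(x) = 6x^2 − 14x + 6.
h(1) = −2, h'(1) = −2, so x(1) = 1 − (−2)/(−2) = 0.
h(0) = −3, h'(0) = 6, so x(2) = 0 − (−3)/6 = 1/2.
h(1/2) = −3/2, h'(1/2) = 1/2, so x(3) = (1/2) − (−3/2)/(1/2) = 7/2.

x(1) = 0, x(2) = 1/2, x(3) = 7/2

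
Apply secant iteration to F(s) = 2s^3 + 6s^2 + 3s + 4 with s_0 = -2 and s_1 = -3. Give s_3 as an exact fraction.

F(-2) = 6, F(-3) = -5. s_2 = (-3) - (-5)·((-3) - (-2))/((-5) - 6) = -28/11.
F(-3) = -5, F(-28/11) = 3000/1331. s_3 = (-28/11) - (3000/1331)·((-28/11) - (-3))/((3000/1331) - (-5)) = -5188/1931.

-5188/1931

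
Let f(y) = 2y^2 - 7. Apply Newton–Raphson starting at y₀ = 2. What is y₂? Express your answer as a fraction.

f'(y) = 4y.
f(2) = 1, f'(2) = 8, so y₁ = 2 - 1/8 = 15/8.
f(15/8) = 1/32, f'(15/8) = 15/2, so y₂ = (15/8) - (1/32)/(15/2) = 449/240.

449/240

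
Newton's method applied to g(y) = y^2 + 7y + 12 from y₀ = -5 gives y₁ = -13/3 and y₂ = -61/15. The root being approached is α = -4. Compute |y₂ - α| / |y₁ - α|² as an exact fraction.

3/5

y₁ - α = -13/3 - (-4) = -13/3 + 4 = -1/3, so |y₁ - α| = 1/3.
y₂ - α = -61/15 - (-4) = -61/15 + 4 = -1/15, so |y₂ - α| = 1/15.
|y₁ - α|² = 1/9.
Ratio = (1/15) / (1/9) = 3/5.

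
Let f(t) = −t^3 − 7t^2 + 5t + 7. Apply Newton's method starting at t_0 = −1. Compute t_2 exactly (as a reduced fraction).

f'(t) = −3t^2 − 14t + 5.
f(−1) = −4, f'(−1) = 16, so t_1 = (−1) − (−4)/16 = −3/4.
f(−3/4) = −17/64, f'(−3/4) = 221/16, so t_2 = (−3/4) − (−17/64)/(221/16) = −19/26.

−19/26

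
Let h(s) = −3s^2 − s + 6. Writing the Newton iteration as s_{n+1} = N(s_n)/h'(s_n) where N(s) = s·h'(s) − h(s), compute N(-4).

h'(s) = −6s − 1.
N(s) = s·h'(s) − h(s) = s·(−6s − 1) − (−3s^2 − s + 6) = −3s^2 − 6.
N(-4) = −54.

−54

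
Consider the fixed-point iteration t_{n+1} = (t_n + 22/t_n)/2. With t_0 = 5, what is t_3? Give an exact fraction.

t_1 = (5 + 22/5)/2 = 47/10.
t_2 = (47/10 + 22/(47/10))/2 = 4409/940.
t_3 = (4409/940 + 22/(4409/940))/2 = 38878481/8288920.

38878481/8288920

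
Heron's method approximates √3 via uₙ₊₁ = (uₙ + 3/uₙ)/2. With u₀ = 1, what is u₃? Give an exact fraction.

97/56

u₁ = (1 + 3/1)/2 = 2.
u₂ = (2 + 3/2)/2 = 7/4.
u₃ = (7/4 + 3/(7/4))/2 = 97/56.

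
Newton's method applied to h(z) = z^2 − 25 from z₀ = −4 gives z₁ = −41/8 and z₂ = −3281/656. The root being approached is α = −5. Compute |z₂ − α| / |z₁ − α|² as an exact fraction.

4/41

z₁ − α = −41/8 − (−5) = −41/8 + 5 = −1/8, so |z₁ − α| = 1/8.
z₂ − α = −3281/656 − (−5) = −3281/656 + 5 = −1/656, so |z₂ − α| = 1/656.
|z₁ − α|² = 1/64.
Ratio = (1/656) / (1/64) = 4/41.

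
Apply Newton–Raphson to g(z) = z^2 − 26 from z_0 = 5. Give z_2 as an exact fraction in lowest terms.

5201/1020

g'(z) = 2z.
g(5) = −1, g'(5) = 10, so z_1 = 5 − (−1)/10 = 51/10.
g(51/10) = 1/100, g'(51/10) = 51/5, so z_2 = (51/10) − (1/100)/(51/5) = 5201/1020.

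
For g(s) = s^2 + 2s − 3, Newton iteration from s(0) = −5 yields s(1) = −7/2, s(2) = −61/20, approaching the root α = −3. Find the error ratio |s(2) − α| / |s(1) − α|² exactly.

s(1) − α = −7/2 − (−3) = −7/2 + 3 = −1/2, so |s(1) − α| = 1/2.
s(2) − α = −61/20 − (−3) = −61/20 + 3 = −1/20, so |s(2) − α| = 1/20.
|s(1) − α|² = 1/4.
Ratio = (1/20) / (1/4) = 1/5.

1/5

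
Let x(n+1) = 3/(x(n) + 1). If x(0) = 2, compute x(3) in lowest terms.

x(1) = 3/(2 + 1) = 1.
x(2) = 3/(1 + 1) = 3/2.
x(3) = 3/(3/2 + 1) = 6/5.

6/5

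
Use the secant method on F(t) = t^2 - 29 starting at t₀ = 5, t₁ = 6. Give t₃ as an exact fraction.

673/125

F(5) = -4, F(6) = 7. t₂ = 6 - 7·(6 - 5)/(7 - (-4)) = 59/11.
F(6) = 7, F(59/11) = -28/121. t₃ = (59/11) - (-28/121)·((59/11) - 6)/((-28/121) - 7) = 673/125.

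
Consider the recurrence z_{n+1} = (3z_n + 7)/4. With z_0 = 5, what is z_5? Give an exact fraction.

3341/512

z_1 = (3·5 + 7)/4 = 11/2.
z_2 = (3·(11/2) + 7)/4 = 47/8.
z_3 = (3·(47/8) + 7)/4 = 197/32.
z_4 = (3·(197/32) + 7)/4 = 815/128.
z_5 = (3·(815/128) + 7)/4 = 3341/512.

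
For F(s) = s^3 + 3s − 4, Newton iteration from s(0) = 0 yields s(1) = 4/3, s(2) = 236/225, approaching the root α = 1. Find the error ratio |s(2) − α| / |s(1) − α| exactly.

s(1) − α = 4/3 − 1 = 1/3, so |s(1) − α| = 1/3.
s(2) − α = 236/225 − 1 = 11/225, so |s(2) − α| = 11/225.
Ratio = (11/225) / (1/3) = 11/75.

11/75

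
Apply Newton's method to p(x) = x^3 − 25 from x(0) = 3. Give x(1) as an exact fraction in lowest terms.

79/27

p'(x) = 3x^2.
p(3) = 2, p'(3) = 27, so x(1) = 3 − 2/27 = 79/27.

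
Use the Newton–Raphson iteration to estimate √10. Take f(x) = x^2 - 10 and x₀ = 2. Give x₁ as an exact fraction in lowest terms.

7/2

f'(x) = 2x.
f(2) = -6, f'(2) = 4, so x₁ = 2 - (-6)/4 = 7/2.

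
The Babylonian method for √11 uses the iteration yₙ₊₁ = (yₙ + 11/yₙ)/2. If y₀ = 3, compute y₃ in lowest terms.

y₁ = (3 + 11/3)/2 = 10/3.
y₂ = (10/3 + 11/(10/3))/2 = 199/60.
y₃ = (199/60 + 11/(199/60))/2 = 79201/23880.

79201/23880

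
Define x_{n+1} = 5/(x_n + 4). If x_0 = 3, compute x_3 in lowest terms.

x_1 = 5/(3 + 4) = 5/7.
x_2 = 5/(5/7 + 4) = 35/33.
x_3 = 5/(35/33 + 4) = 165/167.

165/167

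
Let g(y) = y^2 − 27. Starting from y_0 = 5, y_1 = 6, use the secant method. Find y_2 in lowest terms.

57/11

g(5) = −2, g(6) = 9. y_2 = 6 − 9·(6 − 5)/(9 − (−2)) = 57/11.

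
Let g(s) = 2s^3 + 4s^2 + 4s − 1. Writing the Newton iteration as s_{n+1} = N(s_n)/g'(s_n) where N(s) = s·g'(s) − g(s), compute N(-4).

g'(s) = 6s^2 + 8s + 4.
N(s) = s·g'(s) − g(s) = s·(6s^2 + 8s + 4) − (2s^3 + 4s^2 + 4s − 1) = 4s^3 + 4s^2 + 1.
N(-4) = −191.

−191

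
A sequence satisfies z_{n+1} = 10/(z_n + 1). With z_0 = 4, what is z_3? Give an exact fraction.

z_1 = 10/(4 + 1) = 2.
z_2 = 10/(2 + 1) = 10/3.
z_3 = 10/(10/3 + 1) = 30/13.

30/13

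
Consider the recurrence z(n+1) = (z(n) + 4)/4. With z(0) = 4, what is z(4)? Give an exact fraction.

z(1) = (4 + 4)/4 = 2.
z(2) = (2 + 4)/4 = 3/2.
z(3) = ((3/2) + 4)/4 = 11/8.
z(4) = ((11/8) + 4)/4 = 43/32.

43/32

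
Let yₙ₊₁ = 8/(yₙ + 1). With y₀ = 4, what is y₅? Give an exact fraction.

1256/581

y₁ = 8/(4 + 1) = 8/5.
y₂ = 8/(8/5 + 1) = 40/13.
y₃ = 8/(40/13 + 1) = 104/53.
y₄ = 8/(104/53 + 1) = 424/157.
y₅ = 8/(424/157 + 1) = 1256/581.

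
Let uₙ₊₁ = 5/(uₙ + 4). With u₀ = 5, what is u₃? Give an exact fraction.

u₁ = 5/(5 + 4) = 5/9.
u₂ = 5/(5/9 + 4) = 45/41.
u₃ = 5/(45/41 + 4) = 205/209.

205/209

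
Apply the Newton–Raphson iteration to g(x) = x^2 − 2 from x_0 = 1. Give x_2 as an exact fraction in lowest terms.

17/12

g'(x) = 2x.
g(1) = −1, g'(1) = 2, so x_1 = 1 − (−1)/2 = 3/2.
g(3/2) = 1/4, g'(3/2) = 3, so x_2 = (3/2) − (1/4)/3 = 17/12.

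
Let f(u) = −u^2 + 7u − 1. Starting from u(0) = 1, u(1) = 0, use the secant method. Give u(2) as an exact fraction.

1/6

f(1) = 5, f(0) = −1. u(2) = 0 − (−1)·(0 − 1)/((−1) − 5) = 1/6.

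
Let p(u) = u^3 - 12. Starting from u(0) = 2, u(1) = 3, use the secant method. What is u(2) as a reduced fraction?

p(2) = -4, p(3) = 15. u(2) = 3 - 15·(3 - 2)/(15 - (-4)) = 42/19.

42/19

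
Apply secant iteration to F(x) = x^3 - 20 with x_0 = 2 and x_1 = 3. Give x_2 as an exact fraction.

F(2) = -12, F(3) = 7. x_2 = 3 - 7·(3 - 2)/(7 - (-12)) = 50/19.

50/19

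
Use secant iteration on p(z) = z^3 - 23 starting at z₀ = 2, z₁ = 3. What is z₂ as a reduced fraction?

p(2) = -15, p(3) = 4. z₂ = 3 - 4·(3 - 2)/(4 - (-15)) = 53/19.

53/19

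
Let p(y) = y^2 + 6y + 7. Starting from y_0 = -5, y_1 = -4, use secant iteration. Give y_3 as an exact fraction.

-31/7

p(-5) = 2, p(-4) = -1. y_2 = (-4) - (-1)·((-4) - (-5))/((-1) - 2) = -13/3.
p(-4) = -1, p(-13/3) = -2/9. y_3 = (-13/3) - (-2/9)·((-13/3) - (-4))/((-2/9) - (-1)) = -31/7.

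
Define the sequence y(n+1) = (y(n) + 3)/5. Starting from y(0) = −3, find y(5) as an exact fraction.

y(1) = ((−3) + 3)/5 = 0.
y(2) = (0 + 3)/5 = 3/5.
y(3) = ((3/5) + 3)/5 = 18/25.
y(4) = ((18/25) + 3)/5 = 93/125.
y(5) = ((93/125) + 3)/5 = 468/625.

468/625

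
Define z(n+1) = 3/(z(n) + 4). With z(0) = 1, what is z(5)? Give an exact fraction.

1491/2309

z(1) = 3/(1 + 4) = 3/5.
z(2) = 3/(3/5 + 4) = 15/23.
z(3) = 3/(15/23 + 4) = 69/107.
z(4) = 3/(69/107 + 4) = 321/497.
z(5) = 3/(321/497 + 4) = 1491/2309.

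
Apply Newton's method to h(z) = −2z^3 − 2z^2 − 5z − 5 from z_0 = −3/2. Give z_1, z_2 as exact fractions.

z_1 = −28/25, z_2 = −126733/125725

h'(z) = −6z^2 − 4z − 5.
h(−3/2) = 19/4, h'(−3/2) = −25/2, so z_1 = (−3/2) − (19/4)/(−25/2) = −28/25.
h(−28/25) = 14079/15625, h'(−28/25) = −5029/625, so z_2 = (−28/25) − (14079/15625)/(−5029/625) = −126733/125725.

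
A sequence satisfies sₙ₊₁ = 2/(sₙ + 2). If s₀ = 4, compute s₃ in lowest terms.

s₁ = 2/(4 + 2) = 1/3.
s₂ = 2/(1/3 + 2) = 6/7.
s₃ = 2/(6/7 + 2) = 7/10.

7/10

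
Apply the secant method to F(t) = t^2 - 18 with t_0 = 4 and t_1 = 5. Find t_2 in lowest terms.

F(4) = -2, F(5) = 7. t_2 = 5 - 7·(5 - 4)/(7 - (-2)) = 38/9.

38/9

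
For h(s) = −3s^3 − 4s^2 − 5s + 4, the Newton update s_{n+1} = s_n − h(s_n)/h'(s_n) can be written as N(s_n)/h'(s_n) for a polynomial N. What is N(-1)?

−2

h'(s) = −9s^2 − 8s − 5.
N(s) = s·h'(s) − h(s) = s·(−9s^2 − 8s − 5) − (−3s^3 − 4s^2 − 5s + 4) = −6s^3 − 4s^2 − 4.
N(-1) = −2.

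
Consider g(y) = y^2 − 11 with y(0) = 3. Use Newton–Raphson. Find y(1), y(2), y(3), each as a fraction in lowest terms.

g'(y) = 2y.
g(3) = −2, g'(3) = 6, so y(1) = 3 − (−2)/6 = 10/3.
g(10/3) = 1/9, g'(10/3) = 20/3, so y(2) = (10/3) − (1/9)/(20/3) = 199/60.
g(199/60) = 1/3600, g'(199/60) = 199/30, so y(3) = (199/60) − (1/3600)/(199/30) = 79201/23880.

y(1) = 10/3, y(2) = 199/60, y(3) = 79201/23880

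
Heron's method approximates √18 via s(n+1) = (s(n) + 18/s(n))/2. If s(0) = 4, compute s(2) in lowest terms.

577/136

s(1) = (4 + 18/4)/2 = 17/4.
s(2) = (17/4 + 18/(17/4))/2 = 577/136.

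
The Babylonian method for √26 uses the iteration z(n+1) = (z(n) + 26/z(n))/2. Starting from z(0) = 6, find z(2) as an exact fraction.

z(1) = (6 + 26/6)/2 = 31/6.
z(2) = (31/6 + 26/(31/6))/2 = 1897/372.

1897/372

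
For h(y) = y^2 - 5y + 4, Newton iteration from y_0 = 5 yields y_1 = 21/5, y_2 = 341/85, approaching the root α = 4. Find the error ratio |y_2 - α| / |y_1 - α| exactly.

y_1 - α = 21/5 - 4 = 1/5, so |y_1 - α| = 1/5.
y_2 - α = 341/85 - 4 = 1/85, so |y_2 - α| = 1/85.
Ratio = (1/85) / (1/5) = 1/17.

1/17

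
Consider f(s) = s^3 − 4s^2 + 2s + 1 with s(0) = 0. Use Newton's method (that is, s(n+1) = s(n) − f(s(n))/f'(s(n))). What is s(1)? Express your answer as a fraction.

f'(s) = 3s^2 − 8s + 2.
f(0) = 1, f'(0) = 2, so s(1) = 0 − 1/2 = −1/2.

−1/2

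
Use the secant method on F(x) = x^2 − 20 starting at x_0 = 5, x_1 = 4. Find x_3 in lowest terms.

85/19

F(5) = 5, F(4) = −4. x_2 = 4 − (−4)·(4 − 5)/((−4) − 5) = 40/9.
F(4) = −4, F(40/9) = −20/81. x_3 = (40/9) − (−20/81)·((40/9) − 4)/((−20/81) − (−4)) = 85/19.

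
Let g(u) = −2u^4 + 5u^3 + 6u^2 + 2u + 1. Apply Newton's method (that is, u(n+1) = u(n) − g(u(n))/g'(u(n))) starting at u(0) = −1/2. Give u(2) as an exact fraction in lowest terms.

−413/358

g'(u) = −8u^3 + 15u^2 + 12u + 2.
g(−1/2) = 3/4, g'(−1/2) = 3/4, so u(1) = (−1/2) − (3/4)/(3/4) = −3/2.
g(−3/2) = −31/2, g'(−3/2) = 179/4, so u(2) = (−3/2) − (−31/2)/(179/4) = −413/358.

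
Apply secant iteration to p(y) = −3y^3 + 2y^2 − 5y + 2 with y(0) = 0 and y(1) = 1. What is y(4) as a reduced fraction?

p(0) = 2, p(1) = −4. y(2) = 1 − (−4)·(1 − 0)/((−4) − 2) = 1/3.
p(1) = −4, p(1/3) = 4/9. y(3) = (1/3) − (4/9)·((1/3) − 1)/((4/9) − (−4)) = 2/5.
p(1/3) = 4/9, p(2/5) = 16/125. y(4) = (2/5) − (16/125)·((2/5) − (1/3))/((16/125) − (4/9)) = 38/89.

38/89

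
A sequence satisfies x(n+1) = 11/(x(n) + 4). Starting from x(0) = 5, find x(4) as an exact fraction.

x(1) = 11/(5 + 4) = 11/9.
x(2) = 11/(11/9 + 4) = 99/47.
x(3) = 11/(99/47 + 4) = 517/287.
x(4) = 11/(517/287 + 4) = 3157/1665.

3157/1665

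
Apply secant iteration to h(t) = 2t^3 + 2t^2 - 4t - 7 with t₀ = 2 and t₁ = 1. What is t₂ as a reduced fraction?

h(2) = 9, h(1) = -7. t₂ = 1 - (-7)·(1 - 2)/((-7) - 9) = 23/16.

23/16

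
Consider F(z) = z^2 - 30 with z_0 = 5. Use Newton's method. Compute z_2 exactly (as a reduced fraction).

F'(z) = 2z.
F(5) = -5, F'(5) = 10, so z_1 = 5 - (-5)/10 = 11/2.
F(11/2) = 1/4, F'(11/2) = 11, so z_2 = (11/2) - (1/4)/11 = 241/44.

241/44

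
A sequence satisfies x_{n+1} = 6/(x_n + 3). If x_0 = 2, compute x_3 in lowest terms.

42/31

x_1 = 6/(2 + 3) = 6/5.
x_2 = 6/(6/5 + 3) = 10/7.
x_3 = 6/(10/7 + 3) = 42/31.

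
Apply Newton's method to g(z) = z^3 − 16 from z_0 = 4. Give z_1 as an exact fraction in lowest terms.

g'(z) = 3z^2.
g(4) = 48, g'(4) = 48, so z_1 = 4 − 48/48 = 3.

3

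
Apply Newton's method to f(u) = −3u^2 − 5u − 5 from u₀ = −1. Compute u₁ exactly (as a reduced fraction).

f'(u) = −6u − 5.
f(−1) = −3, f'(−1) = 1, so u₁ = (−1) − (−3)/1 = 2.

2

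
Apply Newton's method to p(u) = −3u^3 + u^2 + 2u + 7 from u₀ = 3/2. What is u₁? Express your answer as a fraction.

100/61

p'(u) = −9u^2 + 2u + 2.
p(3/2) = 17/8, p'(3/2) = −61/4, so u₁ = (3/2) − (17/8)/(−61/4) = 100/61.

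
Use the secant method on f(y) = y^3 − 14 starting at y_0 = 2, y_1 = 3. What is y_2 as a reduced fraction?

f(2) = −6, f(3) = 13. y_2 = 3 − 13·(3 − 2)/(13 − (−6)) = 44/19.

44/19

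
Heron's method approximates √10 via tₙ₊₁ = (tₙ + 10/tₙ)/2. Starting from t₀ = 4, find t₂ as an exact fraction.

t₁ = (4 + 10/4)/2 = 13/4.
t₂ = (13/4 + 10/(13/4))/2 = 329/104.

329/104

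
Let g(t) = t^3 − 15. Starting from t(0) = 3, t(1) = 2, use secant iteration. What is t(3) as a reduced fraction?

12885/5179

g(3) = 12, g(2) = −7. t(2) = 2 − (−7)·(2 − 3)/((−7) − 12) = 45/19.
g(2) = −7, g(45/19) = −11760/6859. t(3) = (45/19) − (−11760/6859)·((45/19) − 2)/((−11760/6859) − (−7)) = 12885/5179.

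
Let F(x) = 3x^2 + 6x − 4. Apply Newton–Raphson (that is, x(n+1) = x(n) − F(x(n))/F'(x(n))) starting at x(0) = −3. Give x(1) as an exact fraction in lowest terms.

−31/12

F'(x) = 6x + 6.
F(−3) = 5, F'(−3) = −12, so x(1) = (−3) − 5/(−12) = −31/12.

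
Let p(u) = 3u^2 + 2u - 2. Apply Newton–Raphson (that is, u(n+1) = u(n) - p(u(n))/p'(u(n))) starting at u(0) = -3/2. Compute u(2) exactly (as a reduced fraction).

p'(u) = 6u + 2.
p(-3/2) = 7/4, p'(-3/2) = -7, so u(1) = (-3/2) - (7/4)/(-7) = -5/4.
p(-5/4) = 3/16, p'(-5/4) = -11/2, so u(2) = (-5/4) - (3/16)/(-11/2) = -107/88.

-107/88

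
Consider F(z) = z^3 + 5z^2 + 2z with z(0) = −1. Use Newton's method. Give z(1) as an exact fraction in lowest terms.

−3/5

F'(z) = 3z^2 + 10z + 2.
F(−1) = 2, F'(−1) = −5, so z(1) = (−1) − 2/(−5) = −3/5.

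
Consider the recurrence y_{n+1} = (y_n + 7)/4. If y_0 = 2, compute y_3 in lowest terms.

y_1 = (2 + 7)/4 = 9/4.
y_2 = ((9/4) + 7)/4 = 37/16.
y_3 = ((37/16) + 7)/4 = 149/64.

149/64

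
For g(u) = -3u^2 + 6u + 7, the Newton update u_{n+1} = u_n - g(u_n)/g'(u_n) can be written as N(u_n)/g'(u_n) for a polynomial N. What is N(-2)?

-19

g'(u) = -6u + 6.
N(u) = u·g'(u) - g(u) = u·(-6u + 6) - (-3u^2 + 6u + 7) = -3u^2 - 7.
N(-2) = -19.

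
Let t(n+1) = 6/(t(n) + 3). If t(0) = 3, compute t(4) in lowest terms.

18/13

t(1) = 6/(3 + 3) = 1.
t(2) = 6/(1 + 3) = 3/2.
t(3) = 6/(3/2 + 3) = 4/3.
t(4) = 6/(4/3 + 3) = 18/13.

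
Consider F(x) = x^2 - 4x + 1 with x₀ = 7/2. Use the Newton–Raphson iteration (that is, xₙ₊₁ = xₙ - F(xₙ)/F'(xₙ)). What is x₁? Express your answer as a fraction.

F'(x) = 2x - 4.
F(7/2) = -3/4, F'(7/2) = 3, so x₁ = (7/2) - (-3/4)/3 = 15/4.

15/4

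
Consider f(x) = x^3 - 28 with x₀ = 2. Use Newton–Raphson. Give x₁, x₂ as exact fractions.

f'(x) = 3x^2.
f(2) = -20, f'(2) = 12, so x₁ = 2 - (-20)/12 = 11/3.
f(11/3) = 575/27, f'(11/3) = 121/3, so x₂ = (11/3) - (575/27)/(121/3) = 3418/1089.

x₁ = 11/3, x₂ = 3418/1089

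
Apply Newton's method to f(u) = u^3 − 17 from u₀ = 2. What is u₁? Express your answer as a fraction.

f'(u) = 3u^2.
f(2) = −9, f'(2) = 12, so u₁ = 2 − (−9)/12 = 11/4.

11/4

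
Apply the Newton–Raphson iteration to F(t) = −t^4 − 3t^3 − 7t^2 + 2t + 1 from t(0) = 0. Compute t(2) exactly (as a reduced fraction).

F'(t) = −4t^3 − 9t^2 − 14t + 2.
F(0) = 1, F'(0) = 2, so t(1) = 0 − 1/2 = −1/2.
F(−1/2) = −23/16, F'(−1/2) = 29/4, so t(2) = (−1/2) − (−23/16)/(29/4) = −35/116.

−35/116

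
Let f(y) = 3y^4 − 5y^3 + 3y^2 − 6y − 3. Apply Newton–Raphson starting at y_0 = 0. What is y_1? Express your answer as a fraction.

f'(y) = 12y^3 − 15y^2 + 6y − 6.
f(0) = −3, f'(0) = −6, so y_1 = 0 − (−3)/(−6) = −1/2.

−1/2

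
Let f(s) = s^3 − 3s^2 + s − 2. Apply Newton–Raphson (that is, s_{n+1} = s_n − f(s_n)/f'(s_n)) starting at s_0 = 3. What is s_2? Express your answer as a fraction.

f'(s) = 3s^2 − 6s + 1.
f(3) = 1, f'(3) = 10, so s_1 = 3 − 1/10 = 29/10.
f(29/10) = 59/1000, f'(29/10) = 883/100, so s_2 = (29/10) − (59/1000)/(883/100) = 12774/4415.

12774/4415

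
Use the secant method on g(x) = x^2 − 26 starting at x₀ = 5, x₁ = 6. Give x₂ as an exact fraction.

g(5) = −1, g(6) = 10. x₂ = 6 − 10·(6 − 5)/(10 − (−1)) = 56/11.

56/11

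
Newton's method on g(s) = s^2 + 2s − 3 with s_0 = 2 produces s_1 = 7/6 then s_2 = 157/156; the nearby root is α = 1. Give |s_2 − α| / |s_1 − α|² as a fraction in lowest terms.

s_1 − α = 7/6 − 1 = 1/6, so |s_1 − α| = 1/6.
s_2 − α = 157/156 − 1 = 1/156, so |s_2 − α| = 1/156.
|s_1 − α|² = 1/36.
Ratio = (1/156) / (1/36) = 3/13.

3/13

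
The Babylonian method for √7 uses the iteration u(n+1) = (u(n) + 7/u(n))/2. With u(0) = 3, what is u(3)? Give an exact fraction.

u(1) = (3 + 7/3)/2 = 8/3.
u(2) = (8/3 + 7/(8/3))/2 = 127/48.
u(3) = (127/48 + 7/(127/48))/2 = 32257/12192.

32257/12192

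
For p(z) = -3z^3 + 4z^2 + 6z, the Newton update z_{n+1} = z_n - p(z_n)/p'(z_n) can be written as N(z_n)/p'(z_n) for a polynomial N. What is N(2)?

-32

p'(z) = -9z^2 + 8z + 6.
N(z) = z·p'(z) - p(z) = z·(-9z^2 + 8z + 6) - (-3z^3 + 4z^2 + 6z) = -6z^3 + 4z^2.
N(2) = -32.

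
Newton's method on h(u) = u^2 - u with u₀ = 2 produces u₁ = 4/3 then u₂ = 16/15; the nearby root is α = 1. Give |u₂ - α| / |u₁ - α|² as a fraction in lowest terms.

u₁ - α = 4/3 - 1 = 1/3, so |u₁ - α| = 1/3.
u₂ - α = 16/15 - 1 = 1/15, so |u₂ - α| = 1/15.
|u₁ - α|² = 1/9.
Ratio = (1/15) / (1/9) = 3/5.

3/5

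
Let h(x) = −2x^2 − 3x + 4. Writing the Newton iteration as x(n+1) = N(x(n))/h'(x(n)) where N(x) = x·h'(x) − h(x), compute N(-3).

h'(x) = −4x − 3.
N(x) = x·h'(x) − h(x) = x·(−4x − 3) − (−2x^2 − 3x + 4) = −2x^2 − 4.
N(-3) = −22.

−22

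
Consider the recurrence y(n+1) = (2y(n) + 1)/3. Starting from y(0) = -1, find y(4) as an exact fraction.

49/81

y(1) = (2·(-1) + 1)/3 = -1/3.
y(2) = (2·(-1/3) + 1)/3 = 1/9.
y(3) = (2·(1/9) + 1)/3 = 11/27.
y(4) = (2·(11/27) + 1)/3 = 49/81.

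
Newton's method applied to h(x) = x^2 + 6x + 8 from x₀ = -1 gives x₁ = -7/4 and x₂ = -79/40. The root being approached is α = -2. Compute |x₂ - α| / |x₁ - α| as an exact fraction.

1/10

x₁ - α = -7/4 - (-2) = -7/4 + 2 = 1/4, so |x₁ - α| = 1/4.
x₂ - α = -79/40 - (-2) = -79/40 + 2 = 1/40, so |x₂ - α| = 1/40.
Ratio = (1/40) / (1/4) = 1/10.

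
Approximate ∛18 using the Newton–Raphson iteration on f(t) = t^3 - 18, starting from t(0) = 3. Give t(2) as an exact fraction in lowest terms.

755/288

f'(t) = 3t^2.
f(3) = 9, f'(3) = 27, so t(1) = 3 - 9/27 = 8/3.
f(8/3) = 26/27, f'(8/3) = 64/3, so t(2) = (8/3) - (26/27)/(64/3) = 755/288.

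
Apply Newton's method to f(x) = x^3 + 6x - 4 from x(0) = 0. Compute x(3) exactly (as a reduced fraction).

f'(x) = 3x^2 + 6.
f(0) = -4, f'(0) = 6, so x(1) = 0 - (-4)/6 = 2/3.
f(2/3) = 8/27, f'(2/3) = 22/3, so x(2) = (2/3) - (8/27)/(22/3) = 62/99.
f(62/99) = 3104/970299, f'(62/99) = 23446/3267, so x(3) = (62/99) - (3104/970299)/(23446/3267) = 2178926/3481731.

2178926/3481731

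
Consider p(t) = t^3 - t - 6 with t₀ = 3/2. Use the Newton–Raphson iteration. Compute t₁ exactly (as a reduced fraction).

51/23

p'(t) = 3t^2 - 1.
p(3/2) = -33/8, p'(3/2) = 23/4, so t₁ = (3/2) - (-33/8)/(23/4) = 51/23.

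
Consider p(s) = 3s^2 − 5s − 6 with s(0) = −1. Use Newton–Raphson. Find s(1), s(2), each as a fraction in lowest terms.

p'(s) = 6s − 5.
p(−1) = 2, p'(−1) = −11, so s(1) = (−1) − 2/(−11) = −9/11.
p(−9/11) = 12/121, p'(−9/11) = −109/11, so s(2) = (−9/11) − (12/121)/(−109/11) = −969/1199.

s(1) = −9/11, s(2) = −969/1199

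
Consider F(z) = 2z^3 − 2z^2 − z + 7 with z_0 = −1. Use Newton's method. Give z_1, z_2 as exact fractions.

F'(z) = 6z^2 − 4z − 1.
F(−1) = 4, F'(−1) = 9, so z_1 = (−1) − 4/9 = −13/9.
F(−13/9) = −1280/729, F'(−13/9) = 467/27, so z_2 = (−13/9) − (−1280/729)/(467/27) = −16933/12609.

z_1 = −13/9, z_2 = −16933/12609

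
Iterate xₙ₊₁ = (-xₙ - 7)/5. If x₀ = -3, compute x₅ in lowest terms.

-3644/3125

x₁ = (-(-3) - 7)/5 = -4/5.
x₂ = (-(-4/5) - 7)/5 = -31/25.
x₃ = (-(-31/25) - 7)/5 = -144/125.
x₄ = (-(-144/125) - 7)/5 = -731/625.
x₅ = (-(-731/625) - 7)/5 = -3644/3125.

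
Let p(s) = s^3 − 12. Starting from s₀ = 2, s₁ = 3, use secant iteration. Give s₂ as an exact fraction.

42/19

p(2) = −4, p(3) = 15. s₂ = 3 − 15·(3 − 2)/(15 − (−4)) = 42/19.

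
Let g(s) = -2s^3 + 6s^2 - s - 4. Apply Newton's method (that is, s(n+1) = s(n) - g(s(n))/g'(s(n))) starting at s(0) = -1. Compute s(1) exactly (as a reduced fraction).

g'(s) = -6s^2 + 12s - 1.
g(-1) = 5, g'(-1) = -19, so s(1) = (-1) - 5/(-19) = -14/19.

-14/19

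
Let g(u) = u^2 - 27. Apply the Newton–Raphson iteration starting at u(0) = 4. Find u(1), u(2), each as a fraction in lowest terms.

u(1) = 43/8, u(2) = 3577/688

g'(u) = 2u.
g(4) = -11, g'(4) = 8, so u(1) = 4 - (-11)/8 = 43/8.
g(43/8) = 121/64, g'(43/8) = 43/4, so u(2) = (43/8) - (121/64)/(43/4) = 3577/688.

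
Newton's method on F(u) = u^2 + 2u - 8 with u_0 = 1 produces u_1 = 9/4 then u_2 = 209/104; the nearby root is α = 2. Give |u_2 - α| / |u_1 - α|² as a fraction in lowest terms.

2/13

u_1 - α = 9/4 - 2 = 1/4, so |u_1 - α| = 1/4.
u_2 - α = 209/104 - 2 = 1/104, so |u_2 - α| = 1/104.
|u_1 - α|² = 1/16.
Ratio = (1/104) / (1/16) = 2/13.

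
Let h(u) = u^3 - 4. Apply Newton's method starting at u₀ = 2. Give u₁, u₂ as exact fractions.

u₁ = 5/3, u₂ = 358/225

h'(u) = 3u^2.
h(2) = 4, h'(2) = 12, so u₁ = 2 - 4/12 = 5/3.
h(5/3) = 17/27, h'(5/3) = 25/3, so u₂ = (5/3) - (17/27)/(25/3) = 358/225.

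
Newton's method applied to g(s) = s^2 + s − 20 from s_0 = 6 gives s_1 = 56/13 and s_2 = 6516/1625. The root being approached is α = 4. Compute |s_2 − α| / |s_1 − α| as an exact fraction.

4/125

s_1 − α = 56/13 − 4 = 4/13, so |s_1 − α| = 4/13.
s_2 − α = 6516/1625 − 4 = 16/1625, so |s_2 − α| = 16/1625.
Ratio = (16/1625) / (4/13) = 4/125.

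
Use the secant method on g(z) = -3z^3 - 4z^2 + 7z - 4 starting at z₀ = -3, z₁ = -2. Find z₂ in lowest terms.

g(-3) = 20, g(-2) = -10. z₂ = (-2) - (-10)·((-2) - (-3))/((-10) - 20) = -7/3.

-7/3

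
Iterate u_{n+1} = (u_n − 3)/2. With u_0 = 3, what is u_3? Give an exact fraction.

u_1 = (3 − 3)/2 = 0.
u_2 = (0 − 3)/2 = −3/2.
u_3 = ((−3/2) − 3)/2 = −9/4.

−9/4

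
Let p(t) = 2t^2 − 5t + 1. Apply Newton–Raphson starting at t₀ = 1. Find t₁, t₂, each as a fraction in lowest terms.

t₁ = −1, t₂ = −1/9

p'(t) = 4t − 5.
p(1) = −2, p'(1) = −1, so t₁ = 1 − (−2)/(−1) = −1.
p(−1) = 8, p'(−1) = −9, so t₂ = (−1) − 8/(−9) = −1/9.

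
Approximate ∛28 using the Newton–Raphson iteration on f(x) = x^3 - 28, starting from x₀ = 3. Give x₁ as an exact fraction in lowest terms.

82/27

f'(x) = 3x^2.
f(3) = -1, f'(3) = 27, so x₁ = 3 - (-1)/27 = 82/27.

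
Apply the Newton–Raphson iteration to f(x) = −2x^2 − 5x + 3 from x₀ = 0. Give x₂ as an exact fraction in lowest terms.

f'(x) = −4x − 5.
f(0) = 3, f'(0) = −5, so x₁ = 0 − 3/(−5) = 3/5.
f(3/5) = −18/25, f'(3/5) = −37/5, so x₂ = (3/5) − (−18/25)/(−37/5) = 93/185.

93/185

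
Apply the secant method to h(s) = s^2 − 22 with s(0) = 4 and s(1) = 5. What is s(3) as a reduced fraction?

h(4) = −6, h(5) = 3. s(2) = 5 − 3·(5 − 4)/(3 − (−6)) = 14/3.
h(5) = 3, h(14/3) = −2/9. s(3) = (14/3) − (−2/9)·((14/3) − 5)/((−2/9) − 3) = 136/29.

136/29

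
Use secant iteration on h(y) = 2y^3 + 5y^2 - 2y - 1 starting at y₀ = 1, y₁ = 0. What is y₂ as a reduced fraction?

1/5

h(1) = 4, h(0) = -1. y₂ = 0 - (-1)·(0 - 1)/((-1) - 4) = 1/5.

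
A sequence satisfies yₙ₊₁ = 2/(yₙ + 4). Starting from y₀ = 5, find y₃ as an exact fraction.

38/85

y₁ = 2/(5 + 4) = 2/9.
y₂ = 2/(2/9 + 4) = 9/19.
y₃ = 2/(9/19 + 4) = 38/85.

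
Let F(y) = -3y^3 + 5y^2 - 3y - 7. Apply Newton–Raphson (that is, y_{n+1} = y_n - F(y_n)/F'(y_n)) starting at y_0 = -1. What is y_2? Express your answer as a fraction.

-9073/11451

F'(y) = -9y^2 + 10y - 3.
F(-1) = 4, F'(-1) = -22, so y_1 = (-1) - 4/(-22) = -9/11.
F(-9/11) = 592/1331, F'(-9/11) = -2082/121, so y_2 = (-9/11) - (592/1331)/(-2082/121) = -9073/11451.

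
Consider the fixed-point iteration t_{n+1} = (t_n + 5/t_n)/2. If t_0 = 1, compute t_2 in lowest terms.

7/3

t_1 = (1 + 5/1)/2 = 3.
t_2 = (3 + 5/3)/2 = 7/3.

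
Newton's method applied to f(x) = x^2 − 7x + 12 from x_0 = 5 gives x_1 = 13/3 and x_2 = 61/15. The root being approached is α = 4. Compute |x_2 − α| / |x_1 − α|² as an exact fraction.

x_1 − α = 13/3 − 4 = 1/3, so |x_1 − α| = 1/3.
x_2 − α = 61/15 − 4 = 1/15, so |x_2 − α| = 1/15.
|x_1 − α|² = 1/9.
Ratio = (1/15) / (1/9) = 3/5.

3/5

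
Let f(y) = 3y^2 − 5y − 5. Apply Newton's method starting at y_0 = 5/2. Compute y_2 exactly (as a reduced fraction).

1403/592

f'(y) = 6y − 5.
f(5/2) = 5/4, f'(5/2) = 10, so y_1 = (5/2) − (5/4)/10 = 19/8.
f(19/8) = 3/64, f'(19/8) = 37/4, so y_2 = (19/8) − (3/64)/(37/4) = 1403/592.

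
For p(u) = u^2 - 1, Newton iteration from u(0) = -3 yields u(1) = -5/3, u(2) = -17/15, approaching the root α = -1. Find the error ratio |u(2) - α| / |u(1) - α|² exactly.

u(1) - α = -5/3 - (-1) = -5/3 + 1 = -2/3, so |u(1) - α| = 2/3.
u(2) - α = -17/15 - (-1) = -17/15 + 1 = -2/15, so |u(2) - α| = 2/15.
|u(1) - α|² = 4/9.
Ratio = (2/15) / (4/9) = 3/10.

3/10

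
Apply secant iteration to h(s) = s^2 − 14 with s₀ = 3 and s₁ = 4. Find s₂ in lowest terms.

26/7

h(3) = −5, h(4) = 2. s₂ = 4 − 2·(4 − 3)/(2 − (−5)) = 26/7.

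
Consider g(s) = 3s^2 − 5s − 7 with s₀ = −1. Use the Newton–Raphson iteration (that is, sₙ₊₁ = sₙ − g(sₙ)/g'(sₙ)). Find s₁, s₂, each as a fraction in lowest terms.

g'(s) = 6s − 5.
g(−1) = 1, g'(−1) = −11, so s₁ = (−1) − 1/(−11) = −10/11.
g(−10/11) = 3/121, g'(−10/11) = −115/11, so s₂ = (−10/11) − (3/121)/(−115/11) = −1147/1265.

s₁ = −10/11, s₂ = −1147/1265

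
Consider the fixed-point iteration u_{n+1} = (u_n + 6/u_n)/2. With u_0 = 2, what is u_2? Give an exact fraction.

u_1 = (2 + 6/2)/2 = 5/2.
u_2 = (5/2 + 6/(5/2))/2 = 49/20.

49/20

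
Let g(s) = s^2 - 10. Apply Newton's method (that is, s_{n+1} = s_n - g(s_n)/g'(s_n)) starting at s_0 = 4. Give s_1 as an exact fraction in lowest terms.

13/4

g'(s) = 2s.
g(4) = 6, g'(4) = 8, so s_1 = 4 - 6/8 = 13/4.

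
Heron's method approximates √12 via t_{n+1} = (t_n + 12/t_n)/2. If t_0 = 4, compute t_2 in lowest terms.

t_1 = (4 + 12/4)/2 = 7/2.
t_2 = (7/2 + 12/(7/2))/2 = 97/28.

97/28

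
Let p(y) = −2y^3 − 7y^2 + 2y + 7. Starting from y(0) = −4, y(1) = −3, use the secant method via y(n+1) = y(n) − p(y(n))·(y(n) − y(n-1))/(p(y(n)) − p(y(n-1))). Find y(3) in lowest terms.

−13279/3721

p(−4) = 15, p(−3) = −8. y(2) = (−3) − (−8)·((−3) − (−4))/((−8) − 15) = −77/23.
p(−3) = −8, p(−77/23) = −37800/12167. y(3) = (−77/23) − (−37800/12167)·((−77/23) − (−3))/((−37800/12167) − (−8)) = −13279/3721.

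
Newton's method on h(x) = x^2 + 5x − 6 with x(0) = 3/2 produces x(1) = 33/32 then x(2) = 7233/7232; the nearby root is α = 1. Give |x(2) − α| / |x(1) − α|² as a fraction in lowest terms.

x(1) − α = 33/32 − 1 = 1/32, so |x(1) − α| = 1/32.
x(2) − α = 7233/7232 − 1 = 1/7232, so |x(2) − α| = 1/7232.
|x(1) − α|² = 1/1024.
Ratio = (1/7232) / (1/1024) = 16/113.

16/113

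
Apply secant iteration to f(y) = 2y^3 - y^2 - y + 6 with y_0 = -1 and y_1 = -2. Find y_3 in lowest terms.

-66/49

f(-1) = 4, f(-2) = -12. y_2 = (-2) - (-12)·((-2) - (-1))/((-12) - 4) = -5/4.
f(-2) = -12, f(-5/4) = 57/32. y_3 = (-5/4) - (57/32)·((-5/4) - (-2))/((57/32) - (-12)) = -66/49.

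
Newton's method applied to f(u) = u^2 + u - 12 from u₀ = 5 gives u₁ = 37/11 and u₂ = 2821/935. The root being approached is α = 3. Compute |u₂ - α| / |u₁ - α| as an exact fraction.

u₁ - α = 37/11 - 3 = 4/11, so |u₁ - α| = 4/11.
u₂ - α = 2821/935 - 3 = 16/935, so |u₂ - α| = 16/935.
Ratio = (16/935) / (4/11) = 4/85.

4/85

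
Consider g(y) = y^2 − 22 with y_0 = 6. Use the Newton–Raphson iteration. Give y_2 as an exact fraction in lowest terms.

1633/348

g'(y) = 2y.
g(6) = 14, g'(6) = 12, so y_1 = 6 − 14/12 = 29/6.
g(29/6) = 49/36, g'(29/6) = 29/3, so y_2 = (29/6) − (49/36)/(29/3) = 1633/348.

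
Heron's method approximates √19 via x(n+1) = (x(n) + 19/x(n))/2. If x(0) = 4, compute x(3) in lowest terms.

11916881/2733920

x(1) = (4 + 19/4)/2 = 35/8.
x(2) = (35/8 + 19/(35/8))/2 = 2441/560.
x(3) = (2441/560 + 19/(2441/560))/2 = 11916881/2733920.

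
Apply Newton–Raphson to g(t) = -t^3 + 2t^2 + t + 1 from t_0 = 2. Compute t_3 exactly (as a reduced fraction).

10953/4291

g'(t) = -3t^2 + 4t + 1.
g(2) = 3, g'(2) = -3, so t_1 = 2 - 3/(-3) = 3.
g(3) = -5, g'(3) = -14, so t_2 = 3 - (-5)/(-14) = 37/14.
g(37/14) = -2325/2744, g'(37/14) = -1839/196, so t_3 = (37/14) - (-2325/2744)/(-1839/196) = 10953/4291.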